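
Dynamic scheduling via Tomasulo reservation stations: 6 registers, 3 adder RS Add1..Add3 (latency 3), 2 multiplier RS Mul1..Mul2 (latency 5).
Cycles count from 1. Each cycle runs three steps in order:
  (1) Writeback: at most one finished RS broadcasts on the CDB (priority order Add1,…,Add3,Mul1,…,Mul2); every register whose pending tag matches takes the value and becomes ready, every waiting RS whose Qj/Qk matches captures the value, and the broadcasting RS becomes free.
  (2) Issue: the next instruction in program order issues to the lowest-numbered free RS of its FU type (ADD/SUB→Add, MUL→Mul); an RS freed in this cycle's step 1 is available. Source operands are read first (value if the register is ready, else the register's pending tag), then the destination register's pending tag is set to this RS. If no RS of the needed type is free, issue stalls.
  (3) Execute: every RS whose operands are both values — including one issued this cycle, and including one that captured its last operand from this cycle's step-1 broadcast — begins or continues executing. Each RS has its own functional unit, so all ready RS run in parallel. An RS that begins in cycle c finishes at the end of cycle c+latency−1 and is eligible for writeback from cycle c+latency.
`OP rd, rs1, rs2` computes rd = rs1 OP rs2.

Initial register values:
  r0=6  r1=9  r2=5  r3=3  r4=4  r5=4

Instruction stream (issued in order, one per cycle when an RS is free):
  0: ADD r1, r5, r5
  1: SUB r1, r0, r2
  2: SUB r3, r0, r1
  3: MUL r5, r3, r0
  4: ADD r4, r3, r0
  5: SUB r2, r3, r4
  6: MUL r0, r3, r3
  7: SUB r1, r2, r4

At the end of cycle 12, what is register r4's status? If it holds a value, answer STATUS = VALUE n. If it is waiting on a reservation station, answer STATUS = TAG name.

cycle 1: issue ADD r1<-Add1 // r0:6,r1:Add1,r2:5,r3:3,r4:4,r5:4
cycle 2: issue SUB r1<-Add2 // r0:6,r1:Add2,r2:5,r3:3,r4:4,r5:4
cycle 3: issue SUB r3<-Add3 // r0:6,r1:Add2,r2:5,r3:Add3,r4:4,r5:4
cycle 4: CDB Add1=8; issue MUL r5<-Mul1 // r0:6,r1:Add2,r2:5,r3:Add3,r4:4,r5:Mul1
cycle 5: CDB Add2=1; issue ADD r4<-Add1 // r0:6,r1:1,r2:5,r3:Add3,r4:Add1,r5:Mul1
cycle 6: issue SUB r2<-Add2 // r0:6,r1:1,r2:Add2,r3:Add3,r4:Add1,r5:Mul1
cycle 7: issue MUL r0<-Mul2 // r0:Mul2,r1:1,r2:Add2,r3:Add3,r4:Add1,r5:Mul1
cycle 8: CDB Add3=5; issue SUB r1<-Add3 // r0:Mul2,r1:Add3,r2:Add2,r3:5,r4:Add1,r5:Mul1
cycle 9: - // r0:Mul2,r1:Add3,r2:Add2,r3:5,r4:Add1,r5:Mul1
cycle 10: - // r0:Mul2,r1:Add3,r2:Add2,r3:5,r4:Add1,r5:Mul1
cycle 11: CDB Add1=11 // r0:Mul2,r1:Add3,r2:Add2,r3:5,r4:11,r5:Mul1
cycle 12: - // r0:Mul2,r1:Add3,r2:Add2,r3:5,r4:11,r5:Mul1

STATUS = VALUE 11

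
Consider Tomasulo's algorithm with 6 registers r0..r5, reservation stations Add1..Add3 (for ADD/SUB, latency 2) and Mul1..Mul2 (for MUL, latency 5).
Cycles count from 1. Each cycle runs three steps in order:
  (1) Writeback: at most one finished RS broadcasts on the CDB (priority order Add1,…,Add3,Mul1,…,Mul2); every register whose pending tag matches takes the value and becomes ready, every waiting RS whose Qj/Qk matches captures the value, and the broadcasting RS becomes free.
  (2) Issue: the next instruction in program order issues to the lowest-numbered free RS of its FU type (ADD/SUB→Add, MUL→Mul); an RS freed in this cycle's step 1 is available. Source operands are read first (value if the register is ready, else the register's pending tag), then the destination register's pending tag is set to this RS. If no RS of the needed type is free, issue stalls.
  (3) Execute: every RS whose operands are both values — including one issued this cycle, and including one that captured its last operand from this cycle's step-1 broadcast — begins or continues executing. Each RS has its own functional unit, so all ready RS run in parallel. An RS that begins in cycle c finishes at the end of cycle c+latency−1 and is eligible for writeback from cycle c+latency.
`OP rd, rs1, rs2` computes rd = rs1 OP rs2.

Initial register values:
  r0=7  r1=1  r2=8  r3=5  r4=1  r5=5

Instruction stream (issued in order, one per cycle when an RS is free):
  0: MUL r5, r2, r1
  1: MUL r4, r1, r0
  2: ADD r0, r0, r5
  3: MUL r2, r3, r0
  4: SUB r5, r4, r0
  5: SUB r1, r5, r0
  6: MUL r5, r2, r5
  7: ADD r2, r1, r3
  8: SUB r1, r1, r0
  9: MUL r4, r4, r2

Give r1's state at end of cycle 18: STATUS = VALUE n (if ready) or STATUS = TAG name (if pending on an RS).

STATUS = VALUE -38

c1: issue MUL r5<-Mul1 | r0:7,r1:1,r2:8,r3:5,r4:1,r5:Mul1
c2: issue MUL r4<-Mul2 | r0:7,r1:1,r2:8,r3:5,r4:Mul2,r5:Mul1
c3: issue ADD r0<-Add1 | r0:Add1,r1:1,r2:8,r3:5,r4:Mul2,r5:Mul1
c4: stall | r0:Add1,r1:1,r2:8,r3:5,r4:Mul2,r5:Mul1
c5: stall | r0:Add1,r1:1,r2:8,r3:5,r4:Mul2,r5:Mul1
c6: CDB Mul1=8; issue MUL r2<-Mul1 | r0:Add1,r1:1,r2:Mul1,r3:5,r4:Mul2,r5:8
c7: CDB Mul2=7; issue SUB r5<-Add2 | r0:Add1,r1:1,r2:Mul1,r3:5,r4:7,r5:Add2
c8: CDB Add1=15; issue SUB r1<-Add1 | r0:15,r1:Add1,r2:Mul1,r3:5,r4:7,r5:Add2
c9: issue MUL r5<-Mul2 | r0:15,r1:Add1,r2:Mul1,r3:5,r4:7,r5:Mul2
c10: CDB Add2=-8; issue ADD r2<-Add2 | r0:15,r1:Add1,r2:Add2,r3:5,r4:7,r5:Mul2
c11: issue SUB r1<-Add3 | r0:15,r1:Add3,r2:Add2,r3:5,r4:7,r5:Mul2
c12: CDB Add1=-23; stall | r0:15,r1:Add3,r2:Add2,r3:5,r4:7,r5:Mul2
c13: CDB Mul1=75; issue MUL r4<-Mul1 | r0:15,r1:Add3,r2:Add2,r3:5,r4:Mul1,r5:Mul2
c14: CDB Add2=-18 | r0:15,r1:Add3,r2:-18,r3:5,r4:Mul1,r5:Mul2
c15: CDB Add3=-38 | r0:15,r1:-38,r2:-18,r3:5,r4:Mul1,r5:Mul2
c16: - | r0:15,r1:-38,r2:-18,r3:5,r4:Mul1,r5:Mul2
c17: - | r0:15,r1:-38,r2:-18,r3:5,r4:Mul1,r5:Mul2
c18: CDB Mul2=-600 | r0:15,r1:-38,r2:-18,r3:5,r4:Mul1,r5:-600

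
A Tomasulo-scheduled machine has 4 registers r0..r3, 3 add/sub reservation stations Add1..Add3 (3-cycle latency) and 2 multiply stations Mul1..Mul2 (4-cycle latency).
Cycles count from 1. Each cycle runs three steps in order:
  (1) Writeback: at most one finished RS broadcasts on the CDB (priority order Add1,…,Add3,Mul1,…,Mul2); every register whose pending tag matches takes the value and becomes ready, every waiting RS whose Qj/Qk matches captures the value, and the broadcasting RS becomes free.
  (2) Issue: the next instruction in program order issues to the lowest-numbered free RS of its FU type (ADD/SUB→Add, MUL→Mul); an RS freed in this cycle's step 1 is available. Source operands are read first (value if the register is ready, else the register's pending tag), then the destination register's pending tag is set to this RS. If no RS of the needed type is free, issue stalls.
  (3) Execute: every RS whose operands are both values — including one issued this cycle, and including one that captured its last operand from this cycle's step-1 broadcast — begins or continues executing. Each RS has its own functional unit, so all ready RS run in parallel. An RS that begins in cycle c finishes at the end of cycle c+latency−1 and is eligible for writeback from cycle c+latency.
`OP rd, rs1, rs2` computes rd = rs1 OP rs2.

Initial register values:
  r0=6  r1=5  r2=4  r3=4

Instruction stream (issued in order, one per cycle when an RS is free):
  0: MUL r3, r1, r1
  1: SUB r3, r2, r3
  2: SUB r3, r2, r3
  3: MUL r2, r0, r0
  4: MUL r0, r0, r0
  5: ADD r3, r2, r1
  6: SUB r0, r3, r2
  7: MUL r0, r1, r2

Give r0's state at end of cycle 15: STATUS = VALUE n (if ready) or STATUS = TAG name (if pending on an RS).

STATUS = VALUE 180

c1: issue MUL r3<-Mul1 | r0:6,r1:5,r2:4,r3:Mul1
c2: issue SUB r3<-Add1 | r0:6,r1:5,r2:4,r3:Add1
c3: issue SUB r3<-Add2 | r0:6,r1:5,r2:4,r3:Add2
c4: issue MUL r2<-Mul2 | r0:6,r1:5,r2:Mul2,r3:Add2
c5: CDB Mul1=25; issue MUL r0<-Mul1 | r0:Mul1,r1:5,r2:Mul2,r3:Add2
c6: issue ADD r3<-Add3 | r0:Mul1,r1:5,r2:Mul2,r3:Add3
c7: stall | r0:Mul1,r1:5,r2:Mul2,r3:Add3
c8: CDB Add1=-21; issue SUB r0<-Add1 | r0:Add1,r1:5,r2:Mul2,r3:Add3
c9: CDB Mul1=36; issue MUL r0<-Mul1 | r0:Mul1,r1:5,r2:Mul2,r3:Add3
c10: CDB Mul2=36 | r0:Mul1,r1:5,r2:36,r3:Add3
c11: CDB Add2=25 | r0:Mul1,r1:5,r2:36,r3:Add3
c12: - | r0:Mul1,r1:5,r2:36,r3:Add3
c13: CDB Add3=41 | r0:Mul1,r1:5,r2:36,r3:41
c14: CDB Mul1=180 | r0:180,r1:5,r2:36,r3:41
c15: - | r0:180,r1:5,r2:36,r3:41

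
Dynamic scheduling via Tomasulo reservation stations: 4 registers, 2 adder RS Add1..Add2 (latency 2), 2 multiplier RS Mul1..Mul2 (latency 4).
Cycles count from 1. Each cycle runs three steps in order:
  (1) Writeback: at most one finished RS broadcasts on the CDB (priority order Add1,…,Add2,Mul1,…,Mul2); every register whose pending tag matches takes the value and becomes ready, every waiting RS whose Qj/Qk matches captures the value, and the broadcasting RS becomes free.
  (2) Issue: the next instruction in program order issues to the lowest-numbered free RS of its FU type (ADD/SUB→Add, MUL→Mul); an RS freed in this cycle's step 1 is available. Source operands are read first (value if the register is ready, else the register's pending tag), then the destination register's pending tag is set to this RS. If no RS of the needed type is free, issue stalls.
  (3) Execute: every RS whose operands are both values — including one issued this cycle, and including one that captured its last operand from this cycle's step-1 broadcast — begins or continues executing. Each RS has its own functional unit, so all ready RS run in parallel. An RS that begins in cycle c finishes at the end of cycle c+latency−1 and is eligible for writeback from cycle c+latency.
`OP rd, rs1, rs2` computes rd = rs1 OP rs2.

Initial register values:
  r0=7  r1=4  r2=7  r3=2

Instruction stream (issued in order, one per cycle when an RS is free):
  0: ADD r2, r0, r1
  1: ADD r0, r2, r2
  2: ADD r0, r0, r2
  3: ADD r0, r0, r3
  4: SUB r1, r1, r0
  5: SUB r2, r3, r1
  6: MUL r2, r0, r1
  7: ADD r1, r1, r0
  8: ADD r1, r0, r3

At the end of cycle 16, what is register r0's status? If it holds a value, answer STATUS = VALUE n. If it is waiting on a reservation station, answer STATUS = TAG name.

STATUS = VALUE 35

cycle 1: issue ADD r2<-Add1 // r0:7,r1:4,r2:Add1,r3:2
cycle 2: issue ADD r0<-Add2 // r0:Add2,r1:4,r2:Add1,r3:2
cycle 3: CDB Add1=11; issue ADD r0<-Add1 // r0:Add1,r1:4,r2:11,r3:2
cycle 4: stall // r0:Add1,r1:4,r2:11,r3:2
cycle 5: CDB Add2=22; issue ADD r0<-Add2 // r0:Add2,r1:4,r2:11,r3:2
cycle 6: stall // r0:Add2,r1:4,r2:11,r3:2
cycle 7: CDB Add1=33; issue SUB r1<-Add1 // r0:Add2,r1:Add1,r2:11,r3:2
cycle 8: stall // r0:Add2,r1:Add1,r2:11,r3:2
cycle 9: CDB Add2=35; issue SUB r2<-Add2 // r0:35,r1:Add1,r2:Add2,r3:2
cycle 10: issue MUL r2<-Mul1 // r0:35,r1:Add1,r2:Mul1,r3:2
cycle 11: CDB Add1=-31; issue ADD r1<-Add1 // r0:35,r1:Add1,r2:Mul1,r3:2
cycle 12: stall // r0:35,r1:Add1,r2:Mul1,r3:2
cycle 13: CDB Add1=4; issue ADD r1<-Add1 // r0:35,r1:Add1,r2:Mul1,r3:2
cycle 14: CDB Add2=33 // r0:35,r1:Add1,r2:Mul1,r3:2
cycle 15: CDB Add1=37 // r0:35,r1:37,r2:Mul1,r3:2
cycle 16: CDB Mul1=-1085 // r0:35,r1:37,r2:-1085,r3:2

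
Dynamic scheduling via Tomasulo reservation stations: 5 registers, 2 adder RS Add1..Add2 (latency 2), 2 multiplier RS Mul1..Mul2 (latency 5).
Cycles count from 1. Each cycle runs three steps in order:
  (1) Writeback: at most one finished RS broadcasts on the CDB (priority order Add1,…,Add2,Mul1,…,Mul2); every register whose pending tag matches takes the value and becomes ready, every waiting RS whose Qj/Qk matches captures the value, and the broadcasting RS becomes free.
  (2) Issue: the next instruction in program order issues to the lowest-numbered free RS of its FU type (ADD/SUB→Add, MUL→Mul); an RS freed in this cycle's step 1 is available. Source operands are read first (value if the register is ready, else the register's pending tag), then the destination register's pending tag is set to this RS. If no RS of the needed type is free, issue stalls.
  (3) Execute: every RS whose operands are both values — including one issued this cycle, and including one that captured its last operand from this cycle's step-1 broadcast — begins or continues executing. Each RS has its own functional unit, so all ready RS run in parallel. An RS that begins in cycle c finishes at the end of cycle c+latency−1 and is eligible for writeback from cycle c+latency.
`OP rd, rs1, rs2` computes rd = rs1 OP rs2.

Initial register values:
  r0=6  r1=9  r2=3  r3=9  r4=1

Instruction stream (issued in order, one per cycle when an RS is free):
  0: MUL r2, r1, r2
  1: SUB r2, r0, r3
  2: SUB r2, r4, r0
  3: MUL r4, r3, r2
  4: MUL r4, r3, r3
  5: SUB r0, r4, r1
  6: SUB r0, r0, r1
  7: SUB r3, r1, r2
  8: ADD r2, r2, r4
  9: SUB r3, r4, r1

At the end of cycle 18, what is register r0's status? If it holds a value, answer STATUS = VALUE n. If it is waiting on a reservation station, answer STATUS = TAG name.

  c1: issue MUL r2<-Mul1  regs: r0:6,r1:9,r2:Mul1,r3:9,r4:1
  c2: issue SUB r2<-Add1  regs: r0:6,r1:9,r2:Add1,r3:9,r4:1
  c3: issue SUB r2<-Add2  regs: r0:6,r1:9,r2:Add2,r3:9,r4:1
  c4: CDB Add1=-3; issue MUL r4<-Mul2  regs: r0:6,r1:9,r2:Add2,r3:9,r4:Mul2
  c5: CDB Add2=-5; stall  regs: r0:6,r1:9,r2:-5,r3:9,r4:Mul2
  c6: CDB Mul1=27; issue MUL r4<-Mul1  regs: r0:6,r1:9,r2:-5,r3:9,r4:Mul1
  c7: issue SUB r0<-Add1  regs: r0:Add1,r1:9,r2:-5,r3:9,r4:Mul1
  c8: issue SUB r0<-Add2  regs: r0:Add2,r1:9,r2:-5,r3:9,r4:Mul1
  c9: stall  regs: r0:Add2,r1:9,r2:-5,r3:9,r4:Mul1
  c10: CDB Mul2=-45; stall  regs: r0:Add2,r1:9,r2:-5,r3:9,r4:Mul1
  c11: CDB Mul1=81; stall  regs: r0:Add2,r1:9,r2:-5,r3:9,r4:81
  c12: stall  regs: r0:Add2,r1:9,r2:-5,r3:9,r4:81
  c13: CDB Add1=72; issue SUB r3<-Add1  regs: r0:Add2,r1:9,r2:-5,r3:Add1,r4:81
  c14: stall  regs: r0:Add2,r1:9,r2:-5,r3:Add1,r4:81
  c15: CDB Add1=14; issue ADD r2<-Add1  regs: r0:Add2,r1:9,r2:Add1,r3:14,r4:81
  c16: CDB Add2=63; issue SUB r3<-Add2  regs: r0:63,r1:9,r2:Add1,r3:Add2,r4:81
  c17: CDB Add1=76  regs: r0:63,r1:9,r2:76,r3:Add2,r4:81
  c18: CDB Add2=72  regs: r0:63,r1:9,r2:76,r3:72,r4:81

STATUS = VALUE 63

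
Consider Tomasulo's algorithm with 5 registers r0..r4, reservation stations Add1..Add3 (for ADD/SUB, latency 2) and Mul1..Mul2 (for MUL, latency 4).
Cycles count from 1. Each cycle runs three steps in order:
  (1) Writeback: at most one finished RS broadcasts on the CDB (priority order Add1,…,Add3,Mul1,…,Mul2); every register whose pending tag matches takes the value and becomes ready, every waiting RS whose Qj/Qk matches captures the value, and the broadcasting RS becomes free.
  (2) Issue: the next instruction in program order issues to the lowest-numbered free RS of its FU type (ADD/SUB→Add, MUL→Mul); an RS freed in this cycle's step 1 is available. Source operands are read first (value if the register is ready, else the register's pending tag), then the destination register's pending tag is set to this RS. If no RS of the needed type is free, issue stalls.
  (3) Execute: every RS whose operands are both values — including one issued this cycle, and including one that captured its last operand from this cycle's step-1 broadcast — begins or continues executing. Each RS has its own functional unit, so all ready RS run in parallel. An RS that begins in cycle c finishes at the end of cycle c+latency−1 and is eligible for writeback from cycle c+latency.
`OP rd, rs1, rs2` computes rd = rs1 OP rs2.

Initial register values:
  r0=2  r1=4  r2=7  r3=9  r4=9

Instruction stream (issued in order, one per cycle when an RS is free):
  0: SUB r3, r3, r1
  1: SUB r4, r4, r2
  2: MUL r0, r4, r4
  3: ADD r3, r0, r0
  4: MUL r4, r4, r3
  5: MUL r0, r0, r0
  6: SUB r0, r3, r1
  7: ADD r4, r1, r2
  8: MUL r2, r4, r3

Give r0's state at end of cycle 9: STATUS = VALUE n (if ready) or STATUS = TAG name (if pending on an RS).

  c1: issue SUB r3<-Add1  regs: r0:2,r1:4,r2:7,r3:Add1,r4:9
  c2: issue SUB r4<-Add2  regs: r0:2,r1:4,r2:7,r3:Add1,r4:Add2
  c3: CDB Add1=5; issue MUL r0<-Mul1  regs: r0:Mul1,r1:4,r2:7,r3:5,r4:Add2
  c4: CDB Add2=2; issue ADD r3<-Add1  regs: r0:Mul1,r1:4,r2:7,r3:Add1,r4:2
  c5: issue MUL r4<-Mul2  regs: r0:Mul1,r1:4,r2:7,r3:Add1,r4:Mul2
  c6: stall  regs: r0:Mul1,r1:4,r2:7,r3:Add1,r4:Mul2
  c7: stall  regs: r0:Mul1,r1:4,r2:7,r3:Add1,r4:Mul2
  c8: CDB Mul1=4; issue MUL r0<-Mul1  regs: r0:Mul1,r1:4,r2:7,r3:Add1,r4:Mul2
  c9: issue SUB r0<-Add2  regs: r0:Add2,r1:4,r2:7,r3:Add1,r4:Mul2

STATUS = TAG Add2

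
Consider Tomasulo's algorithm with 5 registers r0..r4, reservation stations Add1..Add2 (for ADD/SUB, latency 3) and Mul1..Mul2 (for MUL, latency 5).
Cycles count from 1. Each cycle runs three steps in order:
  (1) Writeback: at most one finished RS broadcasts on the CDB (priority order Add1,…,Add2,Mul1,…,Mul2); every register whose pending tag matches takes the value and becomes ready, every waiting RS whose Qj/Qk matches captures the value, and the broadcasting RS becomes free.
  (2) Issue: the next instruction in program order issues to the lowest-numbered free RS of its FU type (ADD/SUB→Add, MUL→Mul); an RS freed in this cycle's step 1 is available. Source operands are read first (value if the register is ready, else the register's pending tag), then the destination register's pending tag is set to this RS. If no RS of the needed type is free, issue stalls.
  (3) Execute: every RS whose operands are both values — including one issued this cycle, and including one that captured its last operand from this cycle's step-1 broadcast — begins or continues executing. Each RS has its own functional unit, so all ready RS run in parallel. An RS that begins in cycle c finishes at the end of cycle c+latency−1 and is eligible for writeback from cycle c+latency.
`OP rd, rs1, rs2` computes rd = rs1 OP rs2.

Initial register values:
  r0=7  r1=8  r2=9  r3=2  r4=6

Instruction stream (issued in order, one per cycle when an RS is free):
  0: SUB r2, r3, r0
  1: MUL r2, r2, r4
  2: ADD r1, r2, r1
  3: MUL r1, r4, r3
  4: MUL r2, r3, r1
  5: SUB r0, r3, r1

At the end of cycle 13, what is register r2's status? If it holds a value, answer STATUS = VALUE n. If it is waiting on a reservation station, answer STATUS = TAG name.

c1: issue SUB r2<-Add1 | r0:7,r1:8,r2:Add1,r3:2,r4:6
c2: issue MUL r2<-Mul1 | r0:7,r1:8,r2:Mul1,r3:2,r4:6
c3: issue ADD r1<-Add2 | r0:7,r1:Add2,r2:Mul1,r3:2,r4:6
c4: CDB Add1=-5; issue MUL r1<-Mul2 | r0:7,r1:Mul2,r2:Mul1,r3:2,r4:6
c5: stall | r0:7,r1:Mul2,r2:Mul1,r3:2,r4:6
c6: stall | r0:7,r1:Mul2,r2:Mul1,r3:2,r4:6
c7: stall | r0:7,r1:Mul2,r2:Mul1,r3:2,r4:6
c8: stall | r0:7,r1:Mul2,r2:Mul1,r3:2,r4:6
c9: CDB Mul1=-30; issue MUL r2<-Mul1 | r0:7,r1:Mul2,r2:Mul1,r3:2,r4:6
c10: CDB Mul2=12; issue SUB r0<-Add1 | r0:Add1,r1:12,r2:Mul1,r3:2,r4:6
c11: - | r0:Add1,r1:12,r2:Mul1,r3:2,r4:6
c12: CDB Add2=-22 | r0:Add1,r1:12,r2:Mul1,r3:2,r4:6
c13: CDB Add1=-10 | r0:-10,r1:12,r2:Mul1,r3:2,r4:6

STATUS = TAG Mul1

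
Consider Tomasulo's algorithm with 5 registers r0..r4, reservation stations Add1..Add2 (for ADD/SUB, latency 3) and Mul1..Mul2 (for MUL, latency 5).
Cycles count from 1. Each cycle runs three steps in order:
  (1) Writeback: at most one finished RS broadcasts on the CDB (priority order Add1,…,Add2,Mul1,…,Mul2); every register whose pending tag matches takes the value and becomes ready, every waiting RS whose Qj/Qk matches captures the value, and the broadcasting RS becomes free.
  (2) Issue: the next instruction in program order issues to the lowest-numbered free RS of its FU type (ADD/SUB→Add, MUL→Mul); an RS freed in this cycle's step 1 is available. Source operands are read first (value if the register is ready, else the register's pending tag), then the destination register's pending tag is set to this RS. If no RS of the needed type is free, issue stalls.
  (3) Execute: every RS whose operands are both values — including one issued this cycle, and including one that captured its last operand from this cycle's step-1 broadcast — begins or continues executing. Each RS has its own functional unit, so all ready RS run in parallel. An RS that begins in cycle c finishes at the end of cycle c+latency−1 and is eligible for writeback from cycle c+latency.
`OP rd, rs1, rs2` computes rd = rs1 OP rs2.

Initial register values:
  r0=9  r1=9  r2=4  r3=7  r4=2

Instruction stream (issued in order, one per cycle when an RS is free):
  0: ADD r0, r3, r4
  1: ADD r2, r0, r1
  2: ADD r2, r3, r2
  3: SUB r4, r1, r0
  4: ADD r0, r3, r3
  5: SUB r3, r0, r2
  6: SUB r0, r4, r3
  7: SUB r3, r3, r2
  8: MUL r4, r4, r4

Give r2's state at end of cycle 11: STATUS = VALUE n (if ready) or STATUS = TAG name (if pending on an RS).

cycle 1: issue ADD r0<-Add1 // r0:Add1,r1:9,r2:4,r3:7,r4:2
cycle 2: issue ADD r2<-Add2 // r0:Add1,r1:9,r2:Add2,r3:7,r4:2
cycle 3: stall // r0:Add1,r1:9,r2:Add2,r3:7,r4:2
cycle 4: CDB Add1=9; issue ADD r2<-Add1 // r0:9,r1:9,r2:Add1,r3:7,r4:2
cycle 5: stall // r0:9,r1:9,r2:Add1,r3:7,r4:2
cycle 6: stall // r0:9,r1:9,r2:Add1,r3:7,r4:2
cycle 7: CDB Add2=18; issue SUB r4<-Add2 // r0:9,r1:9,r2:Add1,r3:7,r4:Add2
cycle 8: stall // r0:9,r1:9,r2:Add1,r3:7,r4:Add2
cycle 9: stall // r0:9,r1:9,r2:Add1,r3:7,r4:Add2
cycle 10: CDB Add1=25; issue ADD r0<-Add1 // r0:Add1,r1:9,r2:25,r3:7,r4:Add2
cycle 11: CDB Add2=0; issue SUB r3<-Add2 // r0:Add1,r1:9,r2:25,r3:Add2,r4:0

STATUS = VALUE 25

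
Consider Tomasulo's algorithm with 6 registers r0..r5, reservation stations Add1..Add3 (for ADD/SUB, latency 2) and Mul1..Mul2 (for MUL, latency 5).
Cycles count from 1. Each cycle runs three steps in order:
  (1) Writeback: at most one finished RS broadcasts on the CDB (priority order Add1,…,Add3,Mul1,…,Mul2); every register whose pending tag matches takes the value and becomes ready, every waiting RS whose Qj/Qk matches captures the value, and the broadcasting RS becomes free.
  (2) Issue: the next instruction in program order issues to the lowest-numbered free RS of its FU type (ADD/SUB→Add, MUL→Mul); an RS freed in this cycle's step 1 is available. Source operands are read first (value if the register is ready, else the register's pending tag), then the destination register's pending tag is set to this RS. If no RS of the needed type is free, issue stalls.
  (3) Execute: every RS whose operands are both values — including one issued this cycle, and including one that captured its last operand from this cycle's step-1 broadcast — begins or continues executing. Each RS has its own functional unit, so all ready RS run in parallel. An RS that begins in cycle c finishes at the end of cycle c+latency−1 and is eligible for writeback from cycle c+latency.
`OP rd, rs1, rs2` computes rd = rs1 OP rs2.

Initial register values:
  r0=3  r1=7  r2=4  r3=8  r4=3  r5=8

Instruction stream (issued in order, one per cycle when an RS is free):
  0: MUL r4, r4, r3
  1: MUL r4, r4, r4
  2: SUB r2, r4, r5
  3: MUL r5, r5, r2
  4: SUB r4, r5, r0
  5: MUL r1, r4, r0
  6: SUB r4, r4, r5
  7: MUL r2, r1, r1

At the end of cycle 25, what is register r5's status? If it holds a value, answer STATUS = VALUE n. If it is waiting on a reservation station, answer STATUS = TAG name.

STATUS = VALUE 4544

  c1: issue MUL r4<-Mul1  regs: r0:3,r1:7,r2:4,r3:8,r4:Mul1,r5:8
  c2: issue MUL r4<-Mul2  regs: r0:3,r1:7,r2:4,r3:8,r4:Mul2,r5:8
  c3: issue SUB r2<-Add1  regs: r0:3,r1:7,r2:Add1,r3:8,r4:Mul2,r5:8
  c4: stall  regs: r0:3,r1:7,r2:Add1,r3:8,r4:Mul2,r5:8
  c5: stall  regs: r0:3,r1:7,r2:Add1,r3:8,r4:Mul2,r5:8
  c6: CDB Mul1=24; issue MUL r5<-Mul1  regs: r0:3,r1:7,r2:Add1,r3:8,r4:Mul2,r5:Mul1
  c7: issue SUB r4<-Add2  regs: r0:3,r1:7,r2:Add1,r3:8,r4:Add2,r5:Mul1
  c8: stall  regs: r0:3,r1:7,r2:Add1,r3:8,r4:Add2,r5:Mul1
  c9: stall  regs: r0:3,r1:7,r2:Add1,r3:8,r4:Add2,r5:Mul1
  c10: stall  regs: r0:3,r1:7,r2:Add1,r3:8,r4:Add2,r5:Mul1
  c11: CDB Mul2=576; issue MUL r1<-Mul2  regs: r0:3,r1:Mul2,r2:Add1,r3:8,r4:Add2,r5:Mul1
  c12: issue SUB r4<-Add3  regs: r0:3,r1:Mul2,r2:Add1,r3:8,r4:Add3,r5:Mul1
  c13: CDB Add1=568; stall  regs: r0:3,r1:Mul2,r2:568,r3:8,r4:Add3,r5:Mul1
  c14: stall  regs: r0:3,r1:Mul2,r2:568,r3:8,r4:Add3,r5:Mul1
  c15: stall  regs: r0:3,r1:Mul2,r2:568,r3:8,r4:Add3,r5:Mul1
  c16: stall  regs: r0:3,r1:Mul2,r2:568,r3:8,r4:Add3,r5:Mul1
  c17: stall  regs: r0:3,r1:Mul2,r2:568,r3:8,r4:Add3,r5:Mul1
  c18: CDB Mul1=4544; issue MUL r2<-Mul1  regs: r0:3,r1:Mul2,r2:Mul1,r3:8,r4:Add3,r5:4544
  c19: -  regs: r0:3,r1:Mul2,r2:Mul1,r3:8,r4:Add3,r5:4544
  c20: CDB Add2=4541  regs: r0:3,r1:Mul2,r2:Mul1,r3:8,r4:Add3,r5:4544
  c21: -  regs: r0:3,r1:Mul2,r2:Mul1,r3:8,r4:Add3,r5:4544
  c22: CDB Add3=-3  regs: r0:3,r1:Mul2,r2:Mul1,r3:8,r4:-3,r5:4544
  c23: -  regs: r0:3,r1:Mul2,r2:Mul1,r3:8,r4:-3,r5:4544
  c24: -  regs: r0:3,r1:Mul2,r2:Mul1,r3:8,r4:-3,r5:4544
  c25: CDB Mul2=13623  regs: r0:3,r1:13623,r2:Mul1,r3:8,r4:-3,r5:4544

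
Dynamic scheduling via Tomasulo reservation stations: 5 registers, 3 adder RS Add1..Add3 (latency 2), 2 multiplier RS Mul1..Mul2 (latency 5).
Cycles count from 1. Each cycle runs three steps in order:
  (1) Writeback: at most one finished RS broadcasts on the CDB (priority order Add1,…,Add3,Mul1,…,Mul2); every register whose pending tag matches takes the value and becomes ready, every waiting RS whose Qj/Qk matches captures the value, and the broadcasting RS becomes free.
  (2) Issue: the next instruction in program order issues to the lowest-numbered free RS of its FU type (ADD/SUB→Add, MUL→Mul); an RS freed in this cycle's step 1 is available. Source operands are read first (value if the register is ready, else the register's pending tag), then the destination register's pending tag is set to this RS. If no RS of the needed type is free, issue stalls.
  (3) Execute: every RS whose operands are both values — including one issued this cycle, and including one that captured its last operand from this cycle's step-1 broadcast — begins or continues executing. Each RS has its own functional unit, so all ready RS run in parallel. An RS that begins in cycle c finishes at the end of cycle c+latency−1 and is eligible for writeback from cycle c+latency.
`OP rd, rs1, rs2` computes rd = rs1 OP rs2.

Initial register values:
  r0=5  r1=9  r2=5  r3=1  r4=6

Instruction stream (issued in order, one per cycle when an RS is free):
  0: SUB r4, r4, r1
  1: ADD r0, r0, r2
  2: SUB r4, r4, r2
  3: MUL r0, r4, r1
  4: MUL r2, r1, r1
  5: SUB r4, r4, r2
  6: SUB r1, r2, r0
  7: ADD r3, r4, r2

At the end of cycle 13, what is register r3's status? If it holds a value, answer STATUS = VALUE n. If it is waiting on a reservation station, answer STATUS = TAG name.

  c1: issue SUB r4<-Add1  regs: r0:5,r1:9,r2:5,r3:1,r4:Add1
  c2: issue ADD r0<-Add2  regs: r0:Add2,r1:9,r2:5,r3:1,r4:Add1
  c3: CDB Add1=-3; issue SUB r4<-Add1  regs: r0:Add2,r1:9,r2:5,r3:1,r4:Add1
  c4: CDB Add2=10; issue MUL r0<-Mul1  regs: r0:Mul1,r1:9,r2:5,r3:1,r4:Add1
  c5: CDB Add1=-8; issue MUL r2<-Mul2  regs: r0:Mul1,r1:9,r2:Mul2,r3:1,r4:-8
  c6: issue SUB r4<-Add1  regs: r0:Mul1,r1:9,r2:Mul2,r3:1,r4:Add1
  c7: issue SUB r1<-Add2  regs: r0:Mul1,r1:Add2,r2:Mul2,r3:1,r4:Add1
  c8: issue ADD r3<-Add3  regs: r0:Mul1,r1:Add2,r2:Mul2,r3:Add3,r4:Add1
  c9: -  regs: r0:Mul1,r1:Add2,r2:Mul2,r3:Add3,r4:Add1
  c10: CDB Mul1=-72  regs: r0:-72,r1:Add2,r2:Mul2,r3:Add3,r4:Add1
  c11: CDB Mul2=81  regs: r0:-72,r1:Add2,r2:81,r3:Add3,r4:Add1
  c12: -  regs: r0:-72,r1:Add2,r2:81,r3:Add3,r4:Add1
  c13: CDB Add1=-89  regs: r0:-72,r1:Add2,r2:81,r3:Add3,r4:-89

STATUS = TAG Add3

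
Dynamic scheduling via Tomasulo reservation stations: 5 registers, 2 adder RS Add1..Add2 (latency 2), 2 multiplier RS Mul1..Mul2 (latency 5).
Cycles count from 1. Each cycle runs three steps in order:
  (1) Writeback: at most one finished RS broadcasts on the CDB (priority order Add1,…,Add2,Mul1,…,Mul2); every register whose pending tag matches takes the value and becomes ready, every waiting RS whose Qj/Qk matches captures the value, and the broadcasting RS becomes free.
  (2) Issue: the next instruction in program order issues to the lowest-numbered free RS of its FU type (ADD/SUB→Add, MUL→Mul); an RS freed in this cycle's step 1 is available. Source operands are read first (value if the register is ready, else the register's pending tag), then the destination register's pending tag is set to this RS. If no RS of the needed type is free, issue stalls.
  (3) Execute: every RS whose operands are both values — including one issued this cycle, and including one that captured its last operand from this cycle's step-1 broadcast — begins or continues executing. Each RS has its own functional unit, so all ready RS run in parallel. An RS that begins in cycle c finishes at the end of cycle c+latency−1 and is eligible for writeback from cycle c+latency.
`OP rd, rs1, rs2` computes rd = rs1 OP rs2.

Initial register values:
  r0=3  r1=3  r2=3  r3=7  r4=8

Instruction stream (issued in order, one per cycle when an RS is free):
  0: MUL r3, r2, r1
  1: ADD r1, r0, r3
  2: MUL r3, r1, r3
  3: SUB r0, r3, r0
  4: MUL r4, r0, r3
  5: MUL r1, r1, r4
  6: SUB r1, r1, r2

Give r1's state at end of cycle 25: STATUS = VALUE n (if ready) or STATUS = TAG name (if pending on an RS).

c1: issue MUL r3<-Mul1 | r0:3,r1:3,r2:3,r3:Mul1,r4:8
c2: issue ADD r1<-Add1 | r0:3,r1:Add1,r2:3,r3:Mul1,r4:8
c3: issue MUL r3<-Mul2 | r0:3,r1:Add1,r2:3,r3:Mul2,r4:8
c4: issue SUB r0<-Add2 | r0:Add2,r1:Add1,r2:3,r3:Mul2,r4:8
c5: stall | r0:Add2,r1:Add1,r2:3,r3:Mul2,r4:8
c6: CDB Mul1=9; issue MUL r4<-Mul1 | r0:Add2,r1:Add1,r2:3,r3:Mul2,r4:Mul1
c7: stall | r0:Add2,r1:Add1,r2:3,r3:Mul2,r4:Mul1
c8: CDB Add1=12; stall | r0:Add2,r1:12,r2:3,r3:Mul2,r4:Mul1
c9: stall | r0:Add2,r1:12,r2:3,r3:Mul2,r4:Mul1
c10: stall | r0:Add2,r1:12,r2:3,r3:Mul2,r4:Mul1
c11: stall | r0:Add2,r1:12,r2:3,r3:Mul2,r4:Mul1
c12: stall | r0:Add2,r1:12,r2:3,r3:Mul2,r4:Mul1
c13: CDB Mul2=108; issue MUL r1<-Mul2 | r0:Add2,r1:Mul2,r2:3,r3:108,r4:Mul1
c14: issue SUB r1<-Add1 | r0:Add2,r1:Add1,r2:3,r3:108,r4:Mul1
c15: CDB Add2=105 | r0:105,r1:Add1,r2:3,r3:108,r4:Mul1
c16: - | r0:105,r1:Add1,r2:3,r3:108,r4:Mul1
c17: - | r0:105,r1:Add1,r2:3,r3:108,r4:Mul1
c18: - | r0:105,r1:Add1,r2:3,r3:108,r4:Mul1
c19: - | r0:105,r1:Add1,r2:3,r3:108,r4:Mul1
c20: CDB Mul1=11340 | r0:105,r1:Add1,r2:3,r3:108,r4:11340
c21: - | r0:105,r1:Add1,r2:3,r3:108,r4:11340
c22: - | r0:105,r1:Add1,r2:3,r3:108,r4:11340
c23: - | r0:105,r1:Add1,r2:3,r3:108,r4:11340
c24: - | r0:105,r1:Add1,r2:3,r3:108,r4:11340
c25: CDB Mul2=136080 | r0:105,r1:Add1,r2:3,r3:108,r4:11340

STATUS = TAG Add1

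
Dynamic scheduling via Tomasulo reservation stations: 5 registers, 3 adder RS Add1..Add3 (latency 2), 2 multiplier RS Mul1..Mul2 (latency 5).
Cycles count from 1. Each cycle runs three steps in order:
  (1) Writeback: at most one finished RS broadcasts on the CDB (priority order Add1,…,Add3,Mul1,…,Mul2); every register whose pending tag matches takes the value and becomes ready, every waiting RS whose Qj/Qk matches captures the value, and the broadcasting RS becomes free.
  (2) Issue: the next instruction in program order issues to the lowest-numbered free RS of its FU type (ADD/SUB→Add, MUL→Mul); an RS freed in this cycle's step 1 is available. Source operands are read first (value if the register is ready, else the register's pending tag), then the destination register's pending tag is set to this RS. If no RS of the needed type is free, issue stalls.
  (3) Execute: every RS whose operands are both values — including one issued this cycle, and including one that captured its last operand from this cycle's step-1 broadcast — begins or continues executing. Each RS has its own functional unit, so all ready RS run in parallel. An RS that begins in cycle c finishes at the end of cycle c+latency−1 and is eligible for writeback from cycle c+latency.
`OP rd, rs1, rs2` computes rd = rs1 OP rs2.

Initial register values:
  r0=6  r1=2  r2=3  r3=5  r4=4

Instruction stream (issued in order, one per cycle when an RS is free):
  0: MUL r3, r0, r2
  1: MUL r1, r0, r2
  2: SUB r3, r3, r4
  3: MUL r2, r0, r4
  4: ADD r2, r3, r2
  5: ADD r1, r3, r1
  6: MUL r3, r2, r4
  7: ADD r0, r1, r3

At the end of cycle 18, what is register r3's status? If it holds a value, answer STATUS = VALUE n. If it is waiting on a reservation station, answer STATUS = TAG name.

c1: issue MUL r3<-Mul1 | r0:6,r1:2,r2:3,r3:Mul1,r4:4
c2: issue MUL r1<-Mul2 | r0:6,r1:Mul2,r2:3,r3:Mul1,r4:4
c3: issue SUB r3<-Add1 | r0:6,r1:Mul2,r2:3,r3:Add1,r4:4
c4: stall | r0:6,r1:Mul2,r2:3,r3:Add1,r4:4
c5: stall | r0:6,r1:Mul2,r2:3,r3:Add1,r4:4
c6: CDB Mul1=18; issue MUL r2<-Mul1 | r0:6,r1:Mul2,r2:Mul1,r3:Add1,r4:4
c7: CDB Mul2=18; issue ADD r2<-Add2 | r0:6,r1:18,r2:Add2,r3:Add1,r4:4
c8: CDB Add1=14; issue ADD r1<-Add1 | r0:6,r1:Add1,r2:Add2,r3:14,r4:4
c9: issue MUL r3<-Mul2 | r0:6,r1:Add1,r2:Add2,r3:Mul2,r4:4
c10: CDB Add1=32; issue ADD r0<-Add1 | r0:Add1,r1:32,r2:Add2,r3:Mul2,r4:4
c11: CDB Mul1=24 | r0:Add1,r1:32,r2:Add2,r3:Mul2,r4:4
c12: - | r0:Add1,r1:32,r2:Add2,r3:Mul2,r4:4
c13: CDB Add2=38 | r0:Add1,r1:32,r2:38,r3:Mul2,r4:4
c14: - | r0:Add1,r1:32,r2:38,r3:Mul2,r4:4
c15: - | r0:Add1,r1:32,r2:38,r3:Mul2,r4:4
c16: - | r0:Add1,r1:32,r2:38,r3:Mul2,r4:4
c17: - | r0:Add1,r1:32,r2:38,r3:Mul2,r4:4
c18: CDB Mul2=152 | r0:Add1,r1:32,r2:38,r3:152,r4:4

STATUS = VALUE 152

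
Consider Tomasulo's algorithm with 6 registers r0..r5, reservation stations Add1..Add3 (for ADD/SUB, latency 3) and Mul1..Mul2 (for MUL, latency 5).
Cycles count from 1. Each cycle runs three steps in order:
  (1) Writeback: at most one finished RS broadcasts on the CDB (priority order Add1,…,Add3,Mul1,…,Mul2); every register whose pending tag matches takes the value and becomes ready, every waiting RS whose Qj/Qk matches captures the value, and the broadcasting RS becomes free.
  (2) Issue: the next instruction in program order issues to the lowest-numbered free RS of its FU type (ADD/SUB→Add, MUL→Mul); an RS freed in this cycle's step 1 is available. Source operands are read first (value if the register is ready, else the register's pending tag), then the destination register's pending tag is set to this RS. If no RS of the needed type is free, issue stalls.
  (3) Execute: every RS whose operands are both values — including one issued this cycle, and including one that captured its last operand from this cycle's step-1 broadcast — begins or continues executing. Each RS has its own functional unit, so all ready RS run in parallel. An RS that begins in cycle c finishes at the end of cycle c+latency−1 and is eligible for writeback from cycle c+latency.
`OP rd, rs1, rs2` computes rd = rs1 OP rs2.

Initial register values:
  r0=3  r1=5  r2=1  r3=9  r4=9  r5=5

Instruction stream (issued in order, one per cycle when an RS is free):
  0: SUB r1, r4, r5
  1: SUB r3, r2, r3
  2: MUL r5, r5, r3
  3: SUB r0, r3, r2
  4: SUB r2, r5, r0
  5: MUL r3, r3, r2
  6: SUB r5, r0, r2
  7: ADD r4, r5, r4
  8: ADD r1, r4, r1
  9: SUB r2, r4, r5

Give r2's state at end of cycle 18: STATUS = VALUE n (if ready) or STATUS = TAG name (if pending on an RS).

STATUS = TAG Add3

cycle 1: issue SUB r1<-Add1 // r0:3,r1:Add1,r2:1,r3:9,r4:9,r5:5
cycle 2: issue SUB r3<-Add2 // r0:3,r1:Add1,r2:1,r3:Add2,r4:9,r5:5
cycle 3: issue MUL r5<-Mul1 // r0:3,r1:Add1,r2:1,r3:Add2,r4:9,r5:Mul1
cycle 4: CDB Add1=4; issue SUB r0<-Add1 // r0:Add1,r1:4,r2:1,r3:Add2,r4:9,r5:Mul1
cycle 5: CDB Add2=-8; issue SUB r2<-Add2 // r0:Add1,r1:4,r2:Add2,r3:-8,r4:9,r5:Mul1
cycle 6: issue MUL r3<-Mul2 // r0:Add1,r1:4,r2:Add2,r3:Mul2,r4:9,r5:Mul1
cycle 7: issue SUB r5<-Add3 // r0:Add1,r1:4,r2:Add2,r3:Mul2,r4:9,r5:Add3
cycle 8: CDB Add1=-9; issue ADD r4<-Add1 // r0:-9,r1:4,r2:Add2,r3:Mul2,r4:Add1,r5:Add3
cycle 9: stall // r0:-9,r1:4,r2:Add2,r3:Mul2,r4:Add1,r5:Add3
cycle 10: CDB Mul1=-40; stall // r0:-9,r1:4,r2:Add2,r3:Mul2,r4:Add1,r5:Add3
cycle 11: stall // r0:-9,r1:4,r2:Add2,r3:Mul2,r4:Add1,r5:Add3
cycle 12: stall // r0:-9,r1:4,r2:Add2,r3:Mul2,r4:Add1,r5:Add3
cycle 13: CDB Add2=-31; issue ADD r1<-Add2 // r0:-9,r1:Add2,r2:-31,r3:Mul2,r4:Add1,r5:Add3
cycle 14: stall // r0:-9,r1:Add2,r2:-31,r3:Mul2,r4:Add1,r5:Add3
cycle 15: stall // r0:-9,r1:Add2,r2:-31,r3:Mul2,r4:Add1,r5:Add3
cycle 16: CDB Add3=22; issue SUB r2<-Add3 // r0:-9,r1:Add2,r2:Add3,r3:Mul2,r4:Add1,r5:22
cycle 17: - // r0:-9,r1:Add2,r2:Add3,r3:Mul2,r4:Add1,r5:22
cycle 18: CDB Mul2=248 // r0:-9,r1:Add2,r2:Add3,r3:248,r4:Add1,r5:22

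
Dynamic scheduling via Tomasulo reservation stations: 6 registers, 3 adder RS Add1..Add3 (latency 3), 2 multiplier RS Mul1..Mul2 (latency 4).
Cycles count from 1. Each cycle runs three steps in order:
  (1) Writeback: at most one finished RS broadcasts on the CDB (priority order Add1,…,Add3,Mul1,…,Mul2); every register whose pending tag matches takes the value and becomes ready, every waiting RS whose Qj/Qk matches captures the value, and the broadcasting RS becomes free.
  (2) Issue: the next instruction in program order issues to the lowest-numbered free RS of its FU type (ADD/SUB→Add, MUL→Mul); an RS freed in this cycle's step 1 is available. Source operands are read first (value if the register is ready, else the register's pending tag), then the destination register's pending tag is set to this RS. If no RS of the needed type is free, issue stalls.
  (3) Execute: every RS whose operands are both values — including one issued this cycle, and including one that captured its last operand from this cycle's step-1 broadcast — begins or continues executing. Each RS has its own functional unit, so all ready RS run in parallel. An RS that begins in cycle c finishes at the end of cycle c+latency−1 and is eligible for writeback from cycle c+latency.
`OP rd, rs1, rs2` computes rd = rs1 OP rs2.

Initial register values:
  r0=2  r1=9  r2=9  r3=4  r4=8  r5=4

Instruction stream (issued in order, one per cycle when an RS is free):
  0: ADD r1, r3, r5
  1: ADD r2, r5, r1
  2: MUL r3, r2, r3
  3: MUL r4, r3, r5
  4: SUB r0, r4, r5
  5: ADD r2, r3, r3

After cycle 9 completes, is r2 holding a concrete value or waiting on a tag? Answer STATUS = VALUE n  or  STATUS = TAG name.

STATUS = TAG Add3

  c1: issue ADD r1<-Add1  regs: r0:2,r1:Add1,r2:9,r3:4,r4:8,r5:4
  c2: issue ADD r2<-Add2  regs: r0:2,r1:Add1,r2:Add2,r3:4,r4:8,r5:4
  c3: issue MUL r3<-Mul1  regs: r0:2,r1:Add1,r2:Add2,r3:Mul1,r4:8,r5:4
  c4: CDB Add1=8; issue MUL r4<-Mul2  regs: r0:2,r1:8,r2:Add2,r3:Mul1,r4:Mul2,r5:4
  c5: issue SUB r0<-Add1  regs: r0:Add1,r1:8,r2:Add2,r3:Mul1,r4:Mul2,r5:4
  c6: issue ADD r2<-Add3  regs: r0:Add1,r1:8,r2:Add3,r3:Mul1,r4:Mul2,r5:4
  c7: CDB Add2=12  regs: r0:Add1,r1:8,r2:Add3,r3:Mul1,r4:Mul2,r5:4
  c8: -  regs: r0:Add1,r1:8,r2:Add3,r3:Mul1,r4:Mul2,r5:4
  c9: -  regs: r0:Add1,r1:8,r2:Add3,r3:Mul1,r4:Mul2,r5:4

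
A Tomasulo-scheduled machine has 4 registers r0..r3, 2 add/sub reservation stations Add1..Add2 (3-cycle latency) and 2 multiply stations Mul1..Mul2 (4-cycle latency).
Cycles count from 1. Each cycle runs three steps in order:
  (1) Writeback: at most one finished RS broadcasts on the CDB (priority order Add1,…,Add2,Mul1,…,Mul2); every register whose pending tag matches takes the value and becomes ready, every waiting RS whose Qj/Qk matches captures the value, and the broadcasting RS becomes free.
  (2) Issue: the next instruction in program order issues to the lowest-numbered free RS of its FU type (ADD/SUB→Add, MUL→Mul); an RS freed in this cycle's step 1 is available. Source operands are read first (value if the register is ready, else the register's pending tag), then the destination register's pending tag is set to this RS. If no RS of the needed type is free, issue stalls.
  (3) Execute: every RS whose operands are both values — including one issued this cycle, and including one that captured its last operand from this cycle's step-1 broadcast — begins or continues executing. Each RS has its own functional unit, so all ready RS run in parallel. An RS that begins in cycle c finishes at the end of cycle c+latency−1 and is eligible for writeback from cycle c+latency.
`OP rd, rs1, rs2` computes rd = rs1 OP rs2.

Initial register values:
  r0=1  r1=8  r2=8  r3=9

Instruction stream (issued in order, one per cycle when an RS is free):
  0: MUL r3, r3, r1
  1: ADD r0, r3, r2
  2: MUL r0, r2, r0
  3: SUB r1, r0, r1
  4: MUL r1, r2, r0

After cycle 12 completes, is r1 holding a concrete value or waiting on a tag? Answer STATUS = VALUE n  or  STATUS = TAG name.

STATUS = TAG Mul1

cycle 1: issue MUL r3<-Mul1 // r0:1,r1:8,r2:8,r3:Mul1
cycle 2: issue ADD r0<-Add1 // r0:Add1,r1:8,r2:8,r3:Mul1
cycle 3: issue MUL r0<-Mul2 // r0:Mul2,r1:8,r2:8,r3:Mul1
cycle 4: issue SUB r1<-Add2 // r0:Mul2,r1:Add2,r2:8,r3:Mul1
cycle 5: CDB Mul1=72; issue MUL r1<-Mul1 // r0:Mul2,r1:Mul1,r2:8,r3:72
cycle 6: - // r0:Mul2,r1:Mul1,r2:8,r3:72
cycle 7: - // r0:Mul2,r1:Mul1,r2:8,r3:72
cycle 8: CDB Add1=80 // r0:Mul2,r1:Mul1,r2:8,r3:72
cycle 9: - // r0:Mul2,r1:Mul1,r2:8,r3:72
cycle 10: - // r0:Mul2,r1:Mul1,r2:8,r3:72
cycle 11: - // r0:Mul2,r1:Mul1,r2:8,r3:72
cycle 12: CDB Mul2=640 // r0:640,r1:Mul1,r2:8,r3:72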